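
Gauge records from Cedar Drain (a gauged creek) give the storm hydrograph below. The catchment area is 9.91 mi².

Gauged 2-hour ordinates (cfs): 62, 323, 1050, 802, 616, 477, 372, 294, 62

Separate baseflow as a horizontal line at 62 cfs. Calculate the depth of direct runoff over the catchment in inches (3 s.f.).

d ≈ 1.09 in

Direct runoff: 0.0, 261.0, 988.0, 740.0, 554.0, 415.0, 310.0, 232.0, 0.0 cfs; ΣQ_DR = 3500 cfs.
V = ΣQ_DR · Δt = 3500 × 7200 s = 2.520 × 10^7 ft³.
Over A = 9.91 mi², depth = V / A = 1.09 in.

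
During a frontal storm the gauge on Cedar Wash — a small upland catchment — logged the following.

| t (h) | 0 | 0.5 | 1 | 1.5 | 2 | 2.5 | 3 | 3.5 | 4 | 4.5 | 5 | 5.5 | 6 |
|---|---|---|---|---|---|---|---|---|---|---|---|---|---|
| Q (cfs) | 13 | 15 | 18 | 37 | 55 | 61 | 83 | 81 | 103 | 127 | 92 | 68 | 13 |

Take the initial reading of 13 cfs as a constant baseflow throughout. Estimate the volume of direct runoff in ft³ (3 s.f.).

Direct-runoff ordinates (Q − Q_b): 0.0, 2.0, 5.0, 24.0, 42.0, 48.0, 70.0, 68.0, 90.0, 114.0, 79.0, 55.0, 0.0 cfs.
ΣQ_DR = 597.0 cfs.
With Δt = 0.5 h = 1800 s, V = ΣQ_DR · Δt = 597.0 × 1800 = 1.07 × 10^6 ft³.

V ≈ 1.07 × 10^6 ft³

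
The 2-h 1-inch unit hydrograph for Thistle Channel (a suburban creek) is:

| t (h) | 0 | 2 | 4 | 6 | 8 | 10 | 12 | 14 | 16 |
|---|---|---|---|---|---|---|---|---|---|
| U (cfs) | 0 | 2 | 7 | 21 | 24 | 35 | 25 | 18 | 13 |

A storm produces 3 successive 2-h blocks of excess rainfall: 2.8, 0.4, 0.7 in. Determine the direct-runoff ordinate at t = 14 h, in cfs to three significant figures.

Q ≈ 84.9 cfs

By discrete convolution, Q_j = Σ (P_i / 1 in) · U_{j−i}.
At t = 14 h (j=7): Q = (2.8/1)·18 + (0.4/1)·25 + (0.7/1)·35 = 84.9 cfs.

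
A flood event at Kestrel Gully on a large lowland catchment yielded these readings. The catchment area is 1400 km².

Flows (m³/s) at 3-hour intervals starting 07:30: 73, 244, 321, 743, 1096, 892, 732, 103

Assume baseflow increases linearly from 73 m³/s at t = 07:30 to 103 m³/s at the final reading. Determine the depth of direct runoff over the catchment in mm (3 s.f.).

d ≈ 27.0 mm

Direct runoff: 0.00, 166.71, 239.43, 657.14, 1005.86, 797.57, 633.29, 0.00 m³/s; ΣQ_DR = 3500 m³/s.
V = ΣQ_DR · Δt = 3500 × 10800 s = 3.780 × 10^7 m³.
Over A = 1400 km², depth = V / A = 27.0 mm.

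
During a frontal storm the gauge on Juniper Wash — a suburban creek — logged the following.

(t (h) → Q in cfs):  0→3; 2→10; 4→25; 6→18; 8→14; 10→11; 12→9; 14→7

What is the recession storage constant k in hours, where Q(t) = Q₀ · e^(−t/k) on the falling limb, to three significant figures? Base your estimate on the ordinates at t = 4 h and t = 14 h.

k ≈ 7.86 h

On the falling limb, Q drops from 25 to 7 cfs between t = 4 h and t = 14 h (Δt = 10 h).
k = −Δt / ln(Q₂/Q₁) = −10 / ln(7/25) = 7.86 h.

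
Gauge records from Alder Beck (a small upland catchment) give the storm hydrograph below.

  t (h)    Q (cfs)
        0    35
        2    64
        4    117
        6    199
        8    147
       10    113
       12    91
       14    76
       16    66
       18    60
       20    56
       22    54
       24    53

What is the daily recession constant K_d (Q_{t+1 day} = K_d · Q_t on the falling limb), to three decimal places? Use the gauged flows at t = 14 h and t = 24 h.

Between t = 14 h and t = 24 h the flow falls from 76 to 53 cfs over 5×2 h = 10 h.
Per-interval ratio K = (53/76)^(1/5) = 0.9304; K_d = K^(24/2) = 0.421.

K_d ≈ 0.421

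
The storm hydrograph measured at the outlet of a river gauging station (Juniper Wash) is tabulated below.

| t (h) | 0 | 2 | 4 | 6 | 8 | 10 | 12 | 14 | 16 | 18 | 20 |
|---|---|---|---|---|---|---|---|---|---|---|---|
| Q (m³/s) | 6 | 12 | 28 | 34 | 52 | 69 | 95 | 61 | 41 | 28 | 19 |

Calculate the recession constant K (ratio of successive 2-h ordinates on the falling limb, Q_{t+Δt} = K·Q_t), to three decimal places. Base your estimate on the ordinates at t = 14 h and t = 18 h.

K ≈ 0.678

Using the recession-limb readings at t = 14 h and t = 18 h: Q falls from 61 to 28 m³/s over 2 intervals.
K = (Q₂/Q₁)^(1/2) = (28/61)^(1/2) = 0.678.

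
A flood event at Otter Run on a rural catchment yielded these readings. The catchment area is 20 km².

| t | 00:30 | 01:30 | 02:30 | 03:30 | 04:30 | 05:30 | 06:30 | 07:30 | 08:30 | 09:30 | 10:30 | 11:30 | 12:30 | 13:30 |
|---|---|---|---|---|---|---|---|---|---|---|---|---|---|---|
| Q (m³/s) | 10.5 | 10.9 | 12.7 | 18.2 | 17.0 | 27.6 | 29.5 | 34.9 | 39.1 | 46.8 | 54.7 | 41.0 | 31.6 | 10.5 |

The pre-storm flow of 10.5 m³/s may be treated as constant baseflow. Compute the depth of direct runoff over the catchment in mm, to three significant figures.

Direct runoff: 0.0, 0.4, 2.2, 7.7, 6.5, 17.1, 19.0, 24.4, 28.6, 36.3, 44.2, 30.5, 21.1, 0.0 m³/s; ΣQ_DR = 238.0 m³/s.
V = ΣQ_DR · Δt = 238.0 × 3600 s = 8.568 × 10^5 m³.
Over A = 20 km², depth = V / A = 42.8 mm.

d ≈ 42.8 mm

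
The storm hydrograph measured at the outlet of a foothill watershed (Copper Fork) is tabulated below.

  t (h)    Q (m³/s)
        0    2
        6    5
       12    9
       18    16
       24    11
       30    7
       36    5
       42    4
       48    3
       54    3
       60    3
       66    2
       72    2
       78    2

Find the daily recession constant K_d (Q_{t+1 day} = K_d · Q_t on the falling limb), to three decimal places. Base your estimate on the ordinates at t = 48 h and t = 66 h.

Between t = 48 h and t = 66 h the flow falls from 3 to 2 m³/s over 3×6 h = 18 h.
Per-interval ratio K = (2/3)^(1/3) = 0.8736; K_d = K^(24/6) = 0.582.

K_d ≈ 0.582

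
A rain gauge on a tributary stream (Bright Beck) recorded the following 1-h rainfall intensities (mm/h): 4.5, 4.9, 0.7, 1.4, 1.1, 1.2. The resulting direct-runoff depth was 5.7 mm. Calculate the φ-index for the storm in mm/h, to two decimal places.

φ ≈ 1.85 mm/h

Only the 2 blocks with intensity above φ contribute runoff: 4.5, 4.9 mm/h.
Σ(I−φ)·Δt = d  ⇒  (4.5+4.9 − 2φ)·1 = 5.7
φ = (9.400 − 5.7/1) / 2 = 1.85 mm/h.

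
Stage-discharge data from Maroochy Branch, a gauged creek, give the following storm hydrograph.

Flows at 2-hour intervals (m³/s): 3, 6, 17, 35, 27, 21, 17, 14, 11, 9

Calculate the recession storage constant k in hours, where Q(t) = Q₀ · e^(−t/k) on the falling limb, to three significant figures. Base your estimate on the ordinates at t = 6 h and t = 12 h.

k ≈ 8.31 h

On the falling limb, Q drops from 35 to 17 m³/s between t = 6 h and t = 12 h (Δt = 6 h).
k = −Δt / ln(Q₂/Q₁) = −6 / ln(17/35) = 8.31 h.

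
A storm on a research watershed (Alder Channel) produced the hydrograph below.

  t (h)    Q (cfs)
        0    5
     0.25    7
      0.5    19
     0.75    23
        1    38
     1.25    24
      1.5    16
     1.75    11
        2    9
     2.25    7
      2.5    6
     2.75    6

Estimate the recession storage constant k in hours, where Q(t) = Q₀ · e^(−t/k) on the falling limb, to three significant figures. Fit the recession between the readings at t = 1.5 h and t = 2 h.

k ≈ 0.869 h

On the falling limb, Q drops from 16 to 9 cfs between t = 1.5 h and t = 2 h (Δt = 0.5 h).
k = −Δt / ln(Q₂/Q₁) = −0.5 / ln(9/16) = 0.869 h.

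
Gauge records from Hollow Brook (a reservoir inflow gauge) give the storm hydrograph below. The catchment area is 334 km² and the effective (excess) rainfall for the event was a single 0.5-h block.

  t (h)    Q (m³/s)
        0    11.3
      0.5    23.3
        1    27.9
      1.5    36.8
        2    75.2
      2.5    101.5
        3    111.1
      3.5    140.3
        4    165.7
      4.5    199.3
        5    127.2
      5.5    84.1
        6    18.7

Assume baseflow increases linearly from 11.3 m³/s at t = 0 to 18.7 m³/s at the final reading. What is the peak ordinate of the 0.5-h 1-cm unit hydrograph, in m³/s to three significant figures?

Direct runoff: 0.00, 11.38, 15.37, 23.65, 61.43, 87.12, 96.10, 124.68, 149.47, 182.45, 109.73, 66.02, 0.00 m³/s; ΣQ_DR = 927.4 m³/s, peak = 182.45 m³/s.
Runoff depth d = ΣQ_DR·Δt / A = 927.4 × 1800 / (334 km²) = 4.998 mm.
The 1-cm UH is the DRH scaled by (10 mm)/d, so U_p = 182.45 × 10/4.998 = 365 m³/s.

U_p ≈ 365 m³/s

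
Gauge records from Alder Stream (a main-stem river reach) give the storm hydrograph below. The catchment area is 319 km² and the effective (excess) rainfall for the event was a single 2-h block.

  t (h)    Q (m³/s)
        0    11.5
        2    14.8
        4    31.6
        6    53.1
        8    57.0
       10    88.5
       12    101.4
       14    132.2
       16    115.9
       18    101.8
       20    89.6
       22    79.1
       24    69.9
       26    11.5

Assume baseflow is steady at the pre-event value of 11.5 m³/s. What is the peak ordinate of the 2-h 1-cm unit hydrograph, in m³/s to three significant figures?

U_p ≈ 67.1 m³/s

Direct runoff: 0.0, 3.3, 20.1, 41.6, 45.5, 77.0, 89.9, 120.7, 104.4, 90.3, 78.1, 67.6, 58.4, 0.0 m³/s; ΣQ_DR = 796.9 m³/s, peak = 120.7 m³/s.
Runoff depth d = ΣQ_DR·Δt / A = 796.9 × 7200 / (319 km²) = 17.99 mm.
The 1-cm UH is the DRH scaled by (10 mm)/d, so U_p = 120.7 × 10/17.99 = 67.1 m³/s.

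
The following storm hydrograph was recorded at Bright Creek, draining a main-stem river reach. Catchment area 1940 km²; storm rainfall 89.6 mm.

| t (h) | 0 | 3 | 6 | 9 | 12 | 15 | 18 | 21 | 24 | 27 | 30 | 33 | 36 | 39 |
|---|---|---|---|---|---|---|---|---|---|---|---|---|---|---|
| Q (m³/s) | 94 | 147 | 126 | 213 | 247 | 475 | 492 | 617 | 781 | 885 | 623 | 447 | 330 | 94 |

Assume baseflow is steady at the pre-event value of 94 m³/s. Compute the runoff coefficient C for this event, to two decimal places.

C ≈ 0.26

ΣQ_DR = 4255 m³/s; V = ΣQ_DR·Δt = 4.595 × 10^7 m³.
Runoff depth d = V / A = 23.69 mm.
C = d / P = 23.69 / 89.6 = 0.26.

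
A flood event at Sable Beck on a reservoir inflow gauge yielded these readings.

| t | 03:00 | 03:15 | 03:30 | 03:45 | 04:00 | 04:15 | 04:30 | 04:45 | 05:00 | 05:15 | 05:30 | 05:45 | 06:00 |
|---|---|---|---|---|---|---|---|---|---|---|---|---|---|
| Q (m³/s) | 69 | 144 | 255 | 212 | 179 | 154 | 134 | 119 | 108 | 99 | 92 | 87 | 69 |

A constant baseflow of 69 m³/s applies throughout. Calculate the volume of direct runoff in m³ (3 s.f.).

V ≈ 7.42 × 10^5 m³

Direct-runoff ordinates (Q − Q_b): 0.0, 75.0, 186.0, 143.0, 110.0, 85.0, 65.0, 50.0, 39.0, 30.0, 23.0, 18.0, 0.0 m³/s.
ΣQ_DR = 824.0 m³/s.
With Δt = 0.25 h = 900 s, V = ΣQ_DR · Δt = 824.0 × 900 = 7.42 × 10^5 m³.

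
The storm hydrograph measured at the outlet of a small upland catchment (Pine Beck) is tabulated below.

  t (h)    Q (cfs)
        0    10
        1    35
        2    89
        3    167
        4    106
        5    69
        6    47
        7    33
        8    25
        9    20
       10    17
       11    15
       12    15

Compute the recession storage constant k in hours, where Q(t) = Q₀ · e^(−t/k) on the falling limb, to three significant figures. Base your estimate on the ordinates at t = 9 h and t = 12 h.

On the falling limb, Q drops from 20 to 15 cfs between t = 9 h and t = 12 h (Δt = 3 h).
k = −Δt / ln(Q₂/Q₁) = −3 / ln(15/20) = 10.4 h.

k ≈ 10.4 h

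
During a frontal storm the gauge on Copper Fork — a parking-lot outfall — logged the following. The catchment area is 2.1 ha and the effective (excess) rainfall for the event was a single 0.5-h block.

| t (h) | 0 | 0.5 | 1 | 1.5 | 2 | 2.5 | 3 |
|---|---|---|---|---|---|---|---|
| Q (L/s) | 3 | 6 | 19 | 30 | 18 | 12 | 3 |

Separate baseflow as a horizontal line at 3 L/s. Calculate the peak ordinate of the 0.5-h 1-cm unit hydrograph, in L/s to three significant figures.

Direct runoff: 0.0, 3.0, 16.0, 27.0, 15.0, 9.0, 0.0 L/s; ΣQ_DR = 70.00 L/s, peak = 27.0 L/s.
Runoff depth d = ΣQ_DR·Δt / A = 70.00 × 1800 / (2.1 ha) = 6.000 mm.
The 1-cm UH is the DRH scaled by (10 mm)/d, so U_p = 27.0 × 10/6.000 = 45.0 L/s.

U_p ≈ 45.0 L/s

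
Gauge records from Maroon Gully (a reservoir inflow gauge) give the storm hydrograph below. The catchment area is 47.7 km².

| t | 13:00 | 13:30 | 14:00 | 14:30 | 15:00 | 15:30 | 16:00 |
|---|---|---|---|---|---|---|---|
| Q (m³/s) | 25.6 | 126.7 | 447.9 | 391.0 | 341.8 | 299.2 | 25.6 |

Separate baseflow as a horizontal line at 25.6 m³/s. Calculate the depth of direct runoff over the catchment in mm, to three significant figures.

d ≈ 55.8 mm

Direct runoff: 0.0, 101.1, 422.3, 365.4, 316.2, 273.6, 0.0 m³/s; ΣQ_DR = 1479 m³/s.
V = ΣQ_DR · Δt = 1479 × 1800 s = 2.661 × 10^6 m³.
Over A = 47.7 km², depth = V / A = 55.8 mm.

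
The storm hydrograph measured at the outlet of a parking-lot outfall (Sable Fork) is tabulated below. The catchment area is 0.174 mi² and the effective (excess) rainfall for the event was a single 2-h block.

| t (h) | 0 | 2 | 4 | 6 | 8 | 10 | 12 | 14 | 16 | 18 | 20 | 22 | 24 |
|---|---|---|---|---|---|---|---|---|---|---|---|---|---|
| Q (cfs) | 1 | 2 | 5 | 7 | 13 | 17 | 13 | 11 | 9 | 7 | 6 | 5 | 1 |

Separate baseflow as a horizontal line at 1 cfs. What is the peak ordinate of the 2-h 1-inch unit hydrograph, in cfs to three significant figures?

Direct runoff: 0.0, 1.0, 4.0, 6.0, 12.0, 16.0, 12.0, 10.0, 8.0, 6.0, 5.0, 4.0, 0.0 cfs; ΣQ_DR = 84.00 cfs, peak = 16.0 cfs.
Runoff depth d = ΣQ_DR·Δt / A = 84.00 × 7200 / (0.174 mi²) = 1.496 in.
The 1-inch UH is the DRH scaled by (1 in)/d, so U_p = 16.0 × 1/1.496 = 10.7 cfs.

U_p ≈ 10.7 cfs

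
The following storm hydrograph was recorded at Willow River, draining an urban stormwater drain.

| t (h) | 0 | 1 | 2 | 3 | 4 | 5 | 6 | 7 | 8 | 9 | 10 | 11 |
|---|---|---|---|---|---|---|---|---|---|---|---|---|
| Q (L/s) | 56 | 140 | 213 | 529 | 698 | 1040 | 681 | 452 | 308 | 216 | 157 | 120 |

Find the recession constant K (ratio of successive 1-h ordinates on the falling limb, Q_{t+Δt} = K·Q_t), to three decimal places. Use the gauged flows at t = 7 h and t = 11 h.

Using the recession-limb readings at t = 7 h and t = 11 h: Q falls from 452 to 120 L/s over 4 intervals.
K = (Q₂/Q₁)^(1/4) = (120/452)^(1/4) = 0.718.

K ≈ 0.718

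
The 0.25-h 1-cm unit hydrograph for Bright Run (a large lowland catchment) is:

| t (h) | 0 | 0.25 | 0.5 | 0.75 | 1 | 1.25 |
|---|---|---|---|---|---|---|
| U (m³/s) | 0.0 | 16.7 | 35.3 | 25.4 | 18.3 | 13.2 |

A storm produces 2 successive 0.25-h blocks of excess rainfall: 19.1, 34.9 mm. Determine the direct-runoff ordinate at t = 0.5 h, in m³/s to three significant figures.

By discrete convolution, Q_j = Σ (P_i / 10 mm) · U_{j−i}.
At t = 0.5 h (j=2): Q = (19.1/10)·35.3 + (34.9/10)·16.7 = 126 m³/s.

Q ≈ 126 m³/s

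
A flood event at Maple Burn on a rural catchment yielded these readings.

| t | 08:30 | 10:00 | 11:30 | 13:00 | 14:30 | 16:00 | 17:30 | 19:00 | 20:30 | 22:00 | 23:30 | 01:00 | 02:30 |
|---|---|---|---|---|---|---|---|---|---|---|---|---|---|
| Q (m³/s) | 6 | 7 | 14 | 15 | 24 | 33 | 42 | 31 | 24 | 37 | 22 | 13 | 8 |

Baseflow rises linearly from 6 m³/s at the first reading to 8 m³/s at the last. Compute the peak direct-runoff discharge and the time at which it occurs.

Q_p = 35.00 m³/s at t = 17:30

Subtracting baseflow gives direct-runoff ordinates: 0.00, 0.83, 7.67, 8.50, 17.33, 26.17, 35.00, 23.83, 16.67, 29.50, 14.33, 5.17, 0.00 m³/s.
The maximum is 35.00 m³/s, occurring at the reading for t = 17:30.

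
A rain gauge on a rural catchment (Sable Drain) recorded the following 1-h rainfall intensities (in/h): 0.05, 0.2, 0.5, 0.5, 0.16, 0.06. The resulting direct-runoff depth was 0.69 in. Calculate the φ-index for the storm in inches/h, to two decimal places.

φ ≈ 0.17 in/h

Only the 3 blocks with intensity above φ contribute runoff: 0.2, 0.5, 0.5 in/h.
Σ(I−φ)·Δt = d  ⇒  (0.2+0.5+0.5 − 3φ)·1 = 0.69
φ = (1.200 − 0.69/1) / 3 = 0.17 in/h.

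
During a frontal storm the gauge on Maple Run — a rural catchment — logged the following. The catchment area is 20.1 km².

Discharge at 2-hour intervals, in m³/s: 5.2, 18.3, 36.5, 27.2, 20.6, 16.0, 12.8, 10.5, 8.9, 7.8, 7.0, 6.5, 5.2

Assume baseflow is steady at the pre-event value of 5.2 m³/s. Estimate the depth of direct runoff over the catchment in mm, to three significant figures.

Direct runoff: 0.0, 13.1, 31.3, 22.0, 15.4, 10.8, 7.6, 5.3, 3.7, 2.6, 1.8, 1.3, 0.0 m³/s; ΣQ_DR = 114.9 m³/s.
V = ΣQ_DR · Δt = 114.9 × 7200 s = 8.273 × 10^5 m³.
Over A = 20.1 km², depth = V / A = 41.2 mm.

d ≈ 41.2 mm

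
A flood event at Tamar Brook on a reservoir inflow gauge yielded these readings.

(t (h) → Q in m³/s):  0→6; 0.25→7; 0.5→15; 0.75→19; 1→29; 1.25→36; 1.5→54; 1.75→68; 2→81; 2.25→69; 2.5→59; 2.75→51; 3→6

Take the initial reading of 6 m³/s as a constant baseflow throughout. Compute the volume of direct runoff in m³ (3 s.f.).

V ≈ 3.80 × 10^5 m³

Direct-runoff ordinates (Q − Q_b): 0.0, 1.0, 9.0, 13.0, 23.0, 30.0, 48.0, 62.0, 75.0, 63.0, 53.0, 45.0, 0.0 m³/s.
ΣQ_DR = 422.0 m³/s.
With Δt = 0.25 h = 900 s, V = ΣQ_DR · Δt = 422.0 × 900 = 3.80 × 10^5 m³.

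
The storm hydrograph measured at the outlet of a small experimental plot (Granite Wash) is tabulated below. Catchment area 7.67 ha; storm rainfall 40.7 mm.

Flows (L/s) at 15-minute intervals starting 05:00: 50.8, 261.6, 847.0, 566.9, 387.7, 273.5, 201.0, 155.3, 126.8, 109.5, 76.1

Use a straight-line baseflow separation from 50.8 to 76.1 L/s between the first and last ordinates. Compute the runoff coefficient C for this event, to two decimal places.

C ≈ 0.68

ΣQ_DR = 2358 L/s; V = ΣQ_DR·Δt = 2.122 × 10^6 L.
Runoff depth d = V / A = 27.67 mm.
C = d / P = 27.67 / 40.7 = 0.68.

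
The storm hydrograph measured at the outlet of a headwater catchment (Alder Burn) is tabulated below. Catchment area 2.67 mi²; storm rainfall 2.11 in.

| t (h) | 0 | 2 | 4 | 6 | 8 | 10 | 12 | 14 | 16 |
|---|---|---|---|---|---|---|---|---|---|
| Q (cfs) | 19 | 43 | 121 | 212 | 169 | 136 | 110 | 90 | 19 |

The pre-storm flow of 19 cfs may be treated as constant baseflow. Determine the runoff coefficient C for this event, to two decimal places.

C ≈ 0.41

ΣQ_DR = 748.0 cfs; V = ΣQ_DR·Δt = 5.386 × 10^6 ft³.
Runoff depth d = V / A = 0.8682 in.
C = d / P = 0.8682 / 2.11 = 0.41.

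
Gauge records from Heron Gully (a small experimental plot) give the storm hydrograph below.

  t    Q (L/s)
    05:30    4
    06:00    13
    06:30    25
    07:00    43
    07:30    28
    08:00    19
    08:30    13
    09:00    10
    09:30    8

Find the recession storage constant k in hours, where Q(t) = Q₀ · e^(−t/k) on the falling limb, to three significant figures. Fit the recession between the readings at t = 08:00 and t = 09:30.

k ≈ 1.73 h

On the falling limb, Q drops from 19 to 8 L/s between t = 08:00 and t = 09:30 (Δt = 1.5 h).
k = −Δt / ln(Q₂/Q₁) = −1.5 / ln(8/19) = 1.73 h.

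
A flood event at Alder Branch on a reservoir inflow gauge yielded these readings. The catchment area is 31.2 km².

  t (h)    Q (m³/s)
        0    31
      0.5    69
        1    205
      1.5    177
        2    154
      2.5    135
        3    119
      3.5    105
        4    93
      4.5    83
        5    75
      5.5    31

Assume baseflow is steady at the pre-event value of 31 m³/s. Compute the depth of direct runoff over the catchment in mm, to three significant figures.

Direct runoff: 0.0, 38.0, 174.0, 146.0, 123.0, 104.0, 88.0, 74.0, 62.0, 52.0, 44.0, 0.0 m³/s; ΣQ_DR = 905.0 m³/s.
V = ΣQ_DR · Δt = 905.0 × 1800 s = 1.629 × 10^6 m³.
Over A = 31.2 km², depth = V / A = 52.2 mm.

d ≈ 52.2 mm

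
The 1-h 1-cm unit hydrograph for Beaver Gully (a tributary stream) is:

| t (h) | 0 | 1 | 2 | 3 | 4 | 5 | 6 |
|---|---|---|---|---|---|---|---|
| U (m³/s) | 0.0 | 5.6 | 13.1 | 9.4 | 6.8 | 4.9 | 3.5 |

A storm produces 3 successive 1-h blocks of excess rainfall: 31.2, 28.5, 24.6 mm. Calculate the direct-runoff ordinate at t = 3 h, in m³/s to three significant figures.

Q ≈ 80.4 m³/s

By discrete convolution, Q_j = Σ (P_i / 10 mm) · U_{j−i}.
At t = 3 h (j=3): Q = (31.2/10)·9.4 + (28.5/10)·13.1 + (24.6/10)·5.6 = 80.4 m³/s.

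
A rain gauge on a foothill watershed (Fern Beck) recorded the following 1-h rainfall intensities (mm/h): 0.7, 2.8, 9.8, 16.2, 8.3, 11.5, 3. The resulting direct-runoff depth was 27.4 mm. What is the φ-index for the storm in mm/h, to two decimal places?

φ ≈ 4.60 mm/h

Only the 4 blocks with intensity above φ contribute runoff: 9.8, 16.2, 8.3, 11.5 mm/h.
Σ(I−φ)·Δt = d  ⇒  (9.8+16.2+8.3+11.5 − 4φ)·1 = 27.4
φ = (45.80 − 27.4/1) / 4 = 4.60 mm/h.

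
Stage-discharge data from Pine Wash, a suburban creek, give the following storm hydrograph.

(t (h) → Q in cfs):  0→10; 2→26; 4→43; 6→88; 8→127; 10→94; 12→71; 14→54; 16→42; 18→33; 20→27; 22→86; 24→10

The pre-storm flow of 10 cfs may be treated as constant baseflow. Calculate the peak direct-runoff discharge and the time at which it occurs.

Q_p = 117.0 cfs at t = 8 h

Subtracting baseflow gives direct-runoff ordinates: 0.0, 16.0, 33.0, 78.0, 117.0, 84.0, 61.0, 44.0, 32.0, 23.0, 17.0, 76.0, 0.0 cfs.
The maximum is 117.0 cfs, occurring at the reading for t = 8 h.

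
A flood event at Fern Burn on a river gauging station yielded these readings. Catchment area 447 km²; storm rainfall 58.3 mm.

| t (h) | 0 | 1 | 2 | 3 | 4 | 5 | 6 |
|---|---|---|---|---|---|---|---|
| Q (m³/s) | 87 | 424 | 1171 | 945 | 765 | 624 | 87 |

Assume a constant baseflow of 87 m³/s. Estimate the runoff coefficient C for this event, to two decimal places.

ΣQ_DR = 3494 m³/s; V = ΣQ_DR·Δt = 1.258 × 10^7 m³.
Runoff depth d = V / A = 28.14 mm.
C = d / P = 28.14 / 58.3 = 0.48.

C ≈ 0.48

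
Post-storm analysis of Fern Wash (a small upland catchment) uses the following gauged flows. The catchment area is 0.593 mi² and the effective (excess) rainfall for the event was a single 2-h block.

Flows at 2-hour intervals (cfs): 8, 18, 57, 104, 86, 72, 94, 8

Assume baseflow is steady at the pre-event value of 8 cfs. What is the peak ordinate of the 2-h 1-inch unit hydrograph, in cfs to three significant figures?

U_p ≈ 48.0 cfs

Direct runoff: 0.0, 10.0, 49.0, 96.0, 78.0, 64.0, 86.0, 0.0 cfs; ΣQ_DR = 383.0 cfs, peak = 96.0 cfs.
Runoff depth d = ΣQ_DR·Δt / A = 383.0 × 7200 / (0.593 mi²) = 2.002 in.
The 1-inch UH is the DRH scaled by (1 in)/d, so U_p = 96.0 × 1/2.002 = 48.0 cfs.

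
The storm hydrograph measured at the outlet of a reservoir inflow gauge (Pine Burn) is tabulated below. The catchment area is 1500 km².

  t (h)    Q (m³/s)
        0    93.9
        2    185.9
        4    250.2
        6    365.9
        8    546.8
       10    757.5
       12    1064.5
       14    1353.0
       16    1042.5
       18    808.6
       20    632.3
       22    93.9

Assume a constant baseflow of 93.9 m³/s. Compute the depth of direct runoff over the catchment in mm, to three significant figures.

d ≈ 29.1 mm

Direct runoff: 0.0, 92.0, 156.3, 272.0, 452.9, 663.6, 970.6, 1259.1, 948.6, 714.7, 538.4, 0.0 m³/s; ΣQ_DR = 6068 m³/s.
V = ΣQ_DR · Δt = 6068 × 7200 s = 4.369 × 10^7 m³.
Over A = 1500 km², depth = V / A = 29.1 mm.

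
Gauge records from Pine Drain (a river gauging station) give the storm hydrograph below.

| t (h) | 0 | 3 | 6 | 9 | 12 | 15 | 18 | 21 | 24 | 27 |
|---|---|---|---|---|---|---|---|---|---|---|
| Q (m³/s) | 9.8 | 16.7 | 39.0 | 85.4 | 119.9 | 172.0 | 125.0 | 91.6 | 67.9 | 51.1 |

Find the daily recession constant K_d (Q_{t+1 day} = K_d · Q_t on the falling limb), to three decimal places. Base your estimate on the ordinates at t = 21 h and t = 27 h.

Between t = 21 h and t = 27 h the flow falls from 91.6 to 51.1 m³/s over 2×3 h = 6 h.
Per-interval ratio K = (51.1/91.6)^(1/2) = 0.7469; K_d = K^(24/3) = 0.097.

K_d ≈ 0.097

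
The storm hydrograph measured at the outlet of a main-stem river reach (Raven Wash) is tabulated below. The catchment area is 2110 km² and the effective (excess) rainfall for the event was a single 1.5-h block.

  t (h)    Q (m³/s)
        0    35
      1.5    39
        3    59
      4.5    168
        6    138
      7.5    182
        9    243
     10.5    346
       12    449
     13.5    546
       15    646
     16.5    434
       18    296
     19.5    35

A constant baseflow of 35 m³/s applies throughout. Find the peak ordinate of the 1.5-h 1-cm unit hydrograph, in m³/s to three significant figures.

U_p ≈ 764 m³/s

Direct runoff: 0.0, 4.0, 24.0, 133.0, 103.0, 147.0, 208.0, 311.0, 414.0, 511.0, 611.0, 399.0, 261.0, 0.0 m³/s; ΣQ_DR = 3126 m³/s, peak = 611.0 m³/s.
Runoff depth d = ΣQ_DR·Δt / A = 3126 × 5400 / (2110 km²) = 8.000 mm.
The 1-cm UH is the DRH scaled by (10 mm)/d, so U_p = 611.0 × 10/8.000 = 764 m³/s.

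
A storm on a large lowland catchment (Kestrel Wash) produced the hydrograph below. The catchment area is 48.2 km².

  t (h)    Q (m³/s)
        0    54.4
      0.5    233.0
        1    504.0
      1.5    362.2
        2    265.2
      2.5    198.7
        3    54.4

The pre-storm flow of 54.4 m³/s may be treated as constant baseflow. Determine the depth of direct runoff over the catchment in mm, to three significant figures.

Direct runoff: 0.0, 178.6, 449.6, 307.8, 210.8, 144.3, 0.0 m³/s; ΣQ_DR = 1291 m³/s.
V = ΣQ_DR · Δt = 1291 × 1800 s = 2.324 × 10^6 m³.
Over A = 48.2 km², depth = V / A = 48.2 mm.

d ≈ 48.2 mm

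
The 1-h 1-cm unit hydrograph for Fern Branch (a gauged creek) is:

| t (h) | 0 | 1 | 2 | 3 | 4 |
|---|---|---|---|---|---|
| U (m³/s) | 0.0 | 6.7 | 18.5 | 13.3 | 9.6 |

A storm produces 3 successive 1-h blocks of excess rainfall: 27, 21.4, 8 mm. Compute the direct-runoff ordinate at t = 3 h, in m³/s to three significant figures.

By discrete convolution, Q_j = Σ (P_i / 10 mm) · U_{j−i}.
At t = 3 h (j=3): Q = (27/10)·13.3 + (21.4/10)·18.5 + (8/10)·6.7 = 80.9 m³/s.

Q ≈ 80.9 m³/s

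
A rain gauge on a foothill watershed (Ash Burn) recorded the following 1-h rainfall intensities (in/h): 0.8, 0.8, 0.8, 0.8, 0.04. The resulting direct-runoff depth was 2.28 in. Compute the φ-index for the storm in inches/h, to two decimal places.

Only the 4 blocks with intensity above φ contribute runoff: 0.8, 0.8, 0.8, 0.8 in/h.
Σ(I−φ)·Δt = d  ⇒  (0.8+0.8+0.8+0.8 − 4φ)·1 = 2.28
φ = (3.200 − 2.28/1) / 4 = 0.23 in/h.

φ ≈ 0.23 in/h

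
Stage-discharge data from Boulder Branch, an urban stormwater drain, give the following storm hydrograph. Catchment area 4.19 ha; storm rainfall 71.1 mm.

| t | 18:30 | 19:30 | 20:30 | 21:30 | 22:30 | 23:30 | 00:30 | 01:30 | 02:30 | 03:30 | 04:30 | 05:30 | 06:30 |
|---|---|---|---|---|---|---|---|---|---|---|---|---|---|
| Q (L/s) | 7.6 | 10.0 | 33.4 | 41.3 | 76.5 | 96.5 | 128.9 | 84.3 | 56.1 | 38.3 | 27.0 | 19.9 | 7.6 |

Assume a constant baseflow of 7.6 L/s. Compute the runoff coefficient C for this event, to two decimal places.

ΣQ_DR = 528.6 L/s; V = ΣQ_DR·Δt = 1.903 × 10^6 L.
Runoff depth d = V / A = 45.42 mm.
C = d / P = 45.42 / 71.1 = 0.64.

C ≈ 0.64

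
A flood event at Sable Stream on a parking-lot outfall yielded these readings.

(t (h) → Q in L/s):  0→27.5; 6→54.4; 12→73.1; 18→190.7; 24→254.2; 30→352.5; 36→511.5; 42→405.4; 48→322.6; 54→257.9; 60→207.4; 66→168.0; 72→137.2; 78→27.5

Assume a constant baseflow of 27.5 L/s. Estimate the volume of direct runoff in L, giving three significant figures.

V ≈ 5.63 × 10^7 L

Direct-runoff ordinates (Q − Q_b): 0.0, 26.9, 45.6, 163.2, 226.7, 325.0, 484.0, 377.9, 295.1, 230.4, 179.9, 140.5, 109.7, 0.0 L/s.
ΣQ_DR = 2605 L/s.
With Δt = 6 h = 21600 s, V = ΣQ_DR · Δt = 2605 × 21600 = 5.63 × 10^7 L.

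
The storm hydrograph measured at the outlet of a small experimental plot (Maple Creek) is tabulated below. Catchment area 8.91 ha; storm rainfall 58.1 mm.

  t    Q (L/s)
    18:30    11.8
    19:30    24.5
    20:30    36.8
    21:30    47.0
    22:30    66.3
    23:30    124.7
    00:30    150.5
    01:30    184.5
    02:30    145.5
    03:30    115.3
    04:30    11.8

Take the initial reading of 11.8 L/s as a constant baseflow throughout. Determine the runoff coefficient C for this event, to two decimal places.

C ≈ 0.55

ΣQ_DR = 788.9 L/s; V = ΣQ_DR·Δt = 2.840 × 10^6 L.
Runoff depth d = V / A = 31.87 mm.
C = d / P = 31.87 / 58.1 = 0.55.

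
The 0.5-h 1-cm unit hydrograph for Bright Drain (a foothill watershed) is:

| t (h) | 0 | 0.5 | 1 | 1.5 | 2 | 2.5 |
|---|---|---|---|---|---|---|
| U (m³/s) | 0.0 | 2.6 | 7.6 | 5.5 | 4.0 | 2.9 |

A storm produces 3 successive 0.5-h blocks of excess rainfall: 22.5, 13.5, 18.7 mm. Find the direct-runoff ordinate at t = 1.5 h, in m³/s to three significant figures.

By discrete convolution, Q_j = Σ (P_i / 10 mm) · U_{j−i}.
At t = 1.5 h (j=3): Q = (22.5/10)·5.5 + (13.5/10)·7.6 + (18.7/10)·2.6 = 27.5 m³/s.

Q ≈ 27.5 m³/s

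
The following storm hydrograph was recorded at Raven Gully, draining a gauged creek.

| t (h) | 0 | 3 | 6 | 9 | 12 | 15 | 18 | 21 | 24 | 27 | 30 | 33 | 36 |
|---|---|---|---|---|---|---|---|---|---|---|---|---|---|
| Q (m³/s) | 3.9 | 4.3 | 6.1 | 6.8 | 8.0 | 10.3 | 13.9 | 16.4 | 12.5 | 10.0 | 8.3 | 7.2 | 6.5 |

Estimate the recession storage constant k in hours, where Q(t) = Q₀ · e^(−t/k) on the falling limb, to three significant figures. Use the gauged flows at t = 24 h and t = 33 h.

On the falling limb, Q drops from 12.5 to 7.2 m³/s between t = 24 h and t = 33 h (Δt = 9 h).
k = −Δt / ln(Q₂/Q₁) = −9 / ln(7.2/12.5) = 16.3 h.

k ≈ 16.3 h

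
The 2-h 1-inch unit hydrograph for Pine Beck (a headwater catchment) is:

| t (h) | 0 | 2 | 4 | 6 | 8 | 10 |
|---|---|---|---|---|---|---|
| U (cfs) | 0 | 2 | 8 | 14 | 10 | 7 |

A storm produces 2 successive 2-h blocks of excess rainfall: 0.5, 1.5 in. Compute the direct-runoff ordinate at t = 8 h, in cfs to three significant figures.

Q ≈ 26.0 cfs

By discrete convolution, Q_j = Σ (P_i / 1 in) · U_{j−i}.
At t = 8 h (j=4): Q = (0.5/1)·10 + (1.5/1)·14 = 26.0 cfs.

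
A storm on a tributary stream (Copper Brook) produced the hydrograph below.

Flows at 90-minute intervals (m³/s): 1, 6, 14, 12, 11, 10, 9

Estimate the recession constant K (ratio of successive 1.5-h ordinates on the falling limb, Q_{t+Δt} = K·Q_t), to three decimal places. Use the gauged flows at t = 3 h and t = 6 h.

Using the recession-limb readings at t = 3 h and t = 6 h: Q falls from 14 to 11 m³/s over 2 intervals.
K = (Q₂/Q₁)^(1/2) = (11/14)^(1/2) = 0.886.

K ≈ 0.886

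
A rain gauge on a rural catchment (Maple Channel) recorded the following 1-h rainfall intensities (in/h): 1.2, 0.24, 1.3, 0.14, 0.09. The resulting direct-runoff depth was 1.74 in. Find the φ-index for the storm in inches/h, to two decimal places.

φ ≈ 0.38 in/h

Only the 2 blocks with intensity above φ contribute runoff: 1.2, 1.3 in/h.
Σ(I−φ)·Δt = d  ⇒  (1.2+1.3 − 2φ)·1 = 1.74
φ = (2.500 − 1.74/1) / 2 = 0.38 in/h.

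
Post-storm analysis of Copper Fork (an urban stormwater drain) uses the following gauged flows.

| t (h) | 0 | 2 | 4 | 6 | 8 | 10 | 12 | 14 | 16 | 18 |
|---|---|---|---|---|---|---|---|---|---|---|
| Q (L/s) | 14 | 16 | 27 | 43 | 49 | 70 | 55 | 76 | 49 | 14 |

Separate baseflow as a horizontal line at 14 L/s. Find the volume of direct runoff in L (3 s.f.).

Direct-runoff ordinates (Q − Q_b): 0.0, 2.0, 13.0, 29.0, 35.0, 56.0, 41.0, 62.0, 35.0, 0.0 L/s.
ΣQ_DR = 273.0 L/s.
With Δt = 2 h = 7200 s, V = ΣQ_DR · Δt = 273.0 × 7200 = 1.97 × 10^6 L.

V ≈ 1.97 × 10^6 L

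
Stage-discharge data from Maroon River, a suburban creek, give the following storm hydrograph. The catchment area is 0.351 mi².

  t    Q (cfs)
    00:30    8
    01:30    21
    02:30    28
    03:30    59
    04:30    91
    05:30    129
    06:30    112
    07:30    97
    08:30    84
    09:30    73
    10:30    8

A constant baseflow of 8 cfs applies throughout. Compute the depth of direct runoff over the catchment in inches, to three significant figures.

Direct runoff: 0.0, 13.0, 20.0, 51.0, 83.0, 121.0, 104.0, 89.0, 76.0, 65.0, 0.0 cfs; ΣQ_DR = 622.0 cfs.
V = ΣQ_DR · Δt = 622.0 × 3600 s = 2.239 × 10^6 ft³.
Over A = 0.351 mi², depth = V / A = 2.75 in.

d ≈ 2.75 in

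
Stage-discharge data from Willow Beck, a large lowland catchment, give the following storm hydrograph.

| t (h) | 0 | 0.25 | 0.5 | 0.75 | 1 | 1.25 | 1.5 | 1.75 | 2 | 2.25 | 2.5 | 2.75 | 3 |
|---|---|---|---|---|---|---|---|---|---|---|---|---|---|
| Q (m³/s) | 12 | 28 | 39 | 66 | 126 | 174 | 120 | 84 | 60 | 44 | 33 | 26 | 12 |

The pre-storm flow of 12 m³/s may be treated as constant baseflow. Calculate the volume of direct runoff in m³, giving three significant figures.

Direct-runoff ordinates (Q − Q_b): 0.0, 16.0, 27.0, 54.0, 114.0, 162.0, 108.0, 72.0, 48.0, 32.0, 21.0, 14.0, 0.0 m³/s.
ΣQ_DR = 668.0 m³/s.
With Δt = 0.25 h = 900 s, V = ΣQ_DR · Δt = 668.0 × 900 = 6.01 × 10^5 m³.

V ≈ 6.01 × 10^5 m³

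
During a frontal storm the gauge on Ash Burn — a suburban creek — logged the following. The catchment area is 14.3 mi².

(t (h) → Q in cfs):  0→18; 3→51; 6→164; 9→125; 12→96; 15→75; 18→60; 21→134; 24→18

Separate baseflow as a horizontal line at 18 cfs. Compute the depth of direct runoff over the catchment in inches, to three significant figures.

Direct runoff: 0.0, 33.0, 146.0, 107.0, 78.0, 57.0, 42.0, 116.0, 0.0 cfs; ΣQ_DR = 579.0 cfs.
V = ΣQ_DR · Δt = 579.0 × 10800 s = 6.253 × 10^6 ft³.
Over A = 14.3 mi², depth = V / A = 0.188 in.

d ≈ 0.188 in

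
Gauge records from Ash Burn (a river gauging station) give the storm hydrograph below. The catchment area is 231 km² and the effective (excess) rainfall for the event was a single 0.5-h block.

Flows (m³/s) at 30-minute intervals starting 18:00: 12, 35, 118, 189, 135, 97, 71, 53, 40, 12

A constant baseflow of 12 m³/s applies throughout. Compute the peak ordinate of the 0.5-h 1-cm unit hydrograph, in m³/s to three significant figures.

Direct runoff: 0.0, 23.0, 106.0, 177.0, 123.0, 85.0, 59.0, 41.0, 28.0, 0.0 m³/s; ΣQ_DR = 642.0 m³/s, peak = 177.0 m³/s.
Runoff depth d = ΣQ_DR·Δt / A = 642.0 × 1800 / (231 km²) = 5.003 mm.
The 1-cm UH is the DRH scaled by (10 mm)/d, so U_p = 177.0 × 10/5.003 = 354 m³/s.

U_p ≈ 354 m³/s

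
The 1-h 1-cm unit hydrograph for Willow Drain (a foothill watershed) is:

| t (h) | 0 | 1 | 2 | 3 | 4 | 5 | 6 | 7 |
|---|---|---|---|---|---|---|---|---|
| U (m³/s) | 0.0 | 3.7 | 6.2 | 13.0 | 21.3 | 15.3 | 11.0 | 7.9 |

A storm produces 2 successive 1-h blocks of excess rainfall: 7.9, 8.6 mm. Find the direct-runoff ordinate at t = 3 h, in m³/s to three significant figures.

Q ≈ 15.6 m³/s

By discrete convolution, Q_j = Σ (P_i / 10 mm) · U_{j−i}.
At t = 3 h (j=3): Q = (7.9/10)·13.0 + (8.6/10)·6.2 = 15.6 m³/s.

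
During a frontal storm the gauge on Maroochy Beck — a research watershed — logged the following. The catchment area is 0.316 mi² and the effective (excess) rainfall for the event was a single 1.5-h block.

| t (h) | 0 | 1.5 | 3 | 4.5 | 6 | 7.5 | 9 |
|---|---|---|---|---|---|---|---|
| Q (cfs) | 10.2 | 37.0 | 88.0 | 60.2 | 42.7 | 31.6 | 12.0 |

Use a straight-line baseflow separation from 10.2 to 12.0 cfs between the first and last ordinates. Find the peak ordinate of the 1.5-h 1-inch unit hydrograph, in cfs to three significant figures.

Direct runoff: 0.00, 26.50, 77.20, 49.10, 31.30, 19.90, 0.00 cfs; ΣQ_DR = 204.0 cfs, peak = 77.20 cfs.
Runoff depth d = ΣQ_DR·Δt / A = 204.0 × 5400 / (0.316 mi²) = 1.501 in.
The 1-inch UH is the DRH scaled by (1 in)/d, so U_p = 77.20 × 1/1.501 = 51.4 cfs.

U_p ≈ 51.4 cfs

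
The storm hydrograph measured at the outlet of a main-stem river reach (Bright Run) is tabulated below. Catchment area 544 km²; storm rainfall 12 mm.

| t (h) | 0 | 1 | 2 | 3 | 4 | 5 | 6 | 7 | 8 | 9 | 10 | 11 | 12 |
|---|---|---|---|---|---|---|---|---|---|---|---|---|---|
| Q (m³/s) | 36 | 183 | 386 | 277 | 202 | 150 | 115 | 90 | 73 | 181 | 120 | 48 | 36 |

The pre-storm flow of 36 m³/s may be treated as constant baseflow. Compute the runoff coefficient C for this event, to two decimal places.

C ≈ 0.79

ΣQ_DR = 1429 m³/s; V = ΣQ_DR·Δt = 5.144 × 10^6 m³.
Runoff depth d = V / A = 9.457 mm.
C = d / P = 9.457 / 12 = 0.79.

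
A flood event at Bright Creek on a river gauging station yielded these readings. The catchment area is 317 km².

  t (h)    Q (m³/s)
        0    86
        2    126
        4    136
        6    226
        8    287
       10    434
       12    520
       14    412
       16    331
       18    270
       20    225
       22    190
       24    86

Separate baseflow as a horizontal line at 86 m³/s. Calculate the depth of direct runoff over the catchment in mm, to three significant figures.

Direct runoff: 0.0, 40.0, 50.0, 140.0, 201.0, 348.0, 434.0, 326.0, 245.0, 184.0, 139.0, 104.0, 0.0 m³/s; ΣQ_DR = 2211 m³/s.
V = ΣQ_DR · Δt = 2211 × 7200 s = 1.592 × 10^7 m³.
Over A = 317 km², depth = V / A = 50.2 mm.

d ≈ 50.2 mm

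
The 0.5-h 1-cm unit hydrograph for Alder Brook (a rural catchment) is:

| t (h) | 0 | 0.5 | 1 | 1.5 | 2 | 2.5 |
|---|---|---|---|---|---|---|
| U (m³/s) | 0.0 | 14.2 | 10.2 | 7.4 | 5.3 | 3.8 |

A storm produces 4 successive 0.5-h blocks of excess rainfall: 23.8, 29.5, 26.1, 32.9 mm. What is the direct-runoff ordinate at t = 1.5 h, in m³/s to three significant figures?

Q ≈ 84.8 m³/s

By discrete convolution, Q_j = Σ (P_i / 10 mm) · U_{j−i}.
At t = 1.5 h (j=3): Q = (23.8/10)·7.4 + (29.5/10)·10.2 + (26.1/10)·14.2 + (32.9/10)·0.0 = 84.8 m³/s.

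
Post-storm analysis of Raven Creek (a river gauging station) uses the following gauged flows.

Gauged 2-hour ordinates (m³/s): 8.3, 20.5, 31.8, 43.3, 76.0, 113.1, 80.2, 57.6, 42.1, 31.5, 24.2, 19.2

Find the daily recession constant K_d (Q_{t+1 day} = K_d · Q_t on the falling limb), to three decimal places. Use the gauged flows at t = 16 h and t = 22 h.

K_d ≈ 0.043

Between t = 16 h and t = 22 h the flow falls from 42.1 to 19.2 m³/s over 3×2 h = 6 h.
Per-interval ratio K = (19.2/42.1)^(1/3) = 0.7697; K_d = K^(24/2) = 0.043.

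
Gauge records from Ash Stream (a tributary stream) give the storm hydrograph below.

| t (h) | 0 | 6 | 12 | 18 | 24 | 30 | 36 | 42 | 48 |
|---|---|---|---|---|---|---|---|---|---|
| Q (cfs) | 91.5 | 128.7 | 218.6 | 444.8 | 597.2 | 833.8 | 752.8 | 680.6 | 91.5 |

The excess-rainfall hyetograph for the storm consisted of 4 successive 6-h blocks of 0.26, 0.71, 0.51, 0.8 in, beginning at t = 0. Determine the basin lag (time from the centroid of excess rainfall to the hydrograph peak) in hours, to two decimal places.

Centroid of excess rainfall: t_c = Σ P_i·t̄_i / ΣP_i = 13.8684 h (block centres at 3, 9, 15, 21 h).
Hydrograph peak occurs at t = 30 h, so basin lag t_L = 30 − 13.8684 = 16.13 h.

t_L ≈ 16.13 h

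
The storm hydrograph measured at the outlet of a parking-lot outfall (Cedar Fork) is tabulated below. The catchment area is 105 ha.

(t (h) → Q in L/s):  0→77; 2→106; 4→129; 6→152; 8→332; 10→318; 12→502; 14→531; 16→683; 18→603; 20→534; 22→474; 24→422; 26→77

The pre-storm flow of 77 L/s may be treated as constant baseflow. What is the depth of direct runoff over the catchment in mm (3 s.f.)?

d ≈ 26.5 mm

Direct runoff: 0.0, 29.0, 52.0, 75.0, 255.0, 241.0, 425.0, 454.0, 606.0, 526.0, 457.0, 397.0, 345.0, 0.0 L/s; ΣQ_DR = 3862 L/s.
V = ΣQ_DR · Δt = 3862 × 7200 s = 2.781 × 10^7 L.
Over A = 105 ha, depth = V / A = 26.5 mm.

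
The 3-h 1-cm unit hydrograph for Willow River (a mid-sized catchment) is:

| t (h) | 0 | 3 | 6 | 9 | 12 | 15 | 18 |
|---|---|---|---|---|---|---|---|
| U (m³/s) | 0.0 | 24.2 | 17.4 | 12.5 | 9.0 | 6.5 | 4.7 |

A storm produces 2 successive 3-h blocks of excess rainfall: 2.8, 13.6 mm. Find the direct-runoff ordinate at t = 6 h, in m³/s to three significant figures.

Q ≈ 37.8 m³/s

By discrete convolution, Q_j = Σ (P_i / 10 mm) · U_{j−i}.
At t = 6 h (j=2): Q = (2.8/10)·17.4 + (13.6/10)·24.2 = 37.8 m³/s.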